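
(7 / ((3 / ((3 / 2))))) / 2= 7 / 4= 1.75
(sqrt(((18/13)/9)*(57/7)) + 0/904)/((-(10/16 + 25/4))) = -8*sqrt(10374)/5005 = -0.16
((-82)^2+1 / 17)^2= 45212967.06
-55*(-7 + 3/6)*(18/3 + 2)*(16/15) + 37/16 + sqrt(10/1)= sqrt(10) + 146543/48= 3056.14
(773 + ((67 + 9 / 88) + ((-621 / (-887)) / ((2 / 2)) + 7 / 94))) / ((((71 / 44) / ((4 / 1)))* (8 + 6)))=3084867733 / 20719433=148.89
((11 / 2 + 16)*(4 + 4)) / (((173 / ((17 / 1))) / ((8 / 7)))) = 23392 / 1211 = 19.32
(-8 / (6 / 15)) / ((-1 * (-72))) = -5 / 18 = -0.28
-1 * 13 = -13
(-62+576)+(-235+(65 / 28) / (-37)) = 288979 / 1036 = 278.94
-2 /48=-1 /24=-0.04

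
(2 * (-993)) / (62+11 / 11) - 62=-1964 / 21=-93.52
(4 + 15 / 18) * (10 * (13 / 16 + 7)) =18125 / 48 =377.60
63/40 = 1.58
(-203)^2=41209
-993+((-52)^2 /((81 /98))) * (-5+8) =238181 /27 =8821.52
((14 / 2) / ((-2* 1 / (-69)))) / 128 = 483 / 256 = 1.89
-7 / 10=-0.70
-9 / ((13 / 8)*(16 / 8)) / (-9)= 4 / 13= 0.31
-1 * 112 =-112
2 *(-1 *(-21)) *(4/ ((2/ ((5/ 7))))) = 60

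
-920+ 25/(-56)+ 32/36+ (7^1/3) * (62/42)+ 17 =-151051/168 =-899.11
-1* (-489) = 489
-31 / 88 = -0.35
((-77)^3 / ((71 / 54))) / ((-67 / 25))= 616319550 / 4757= 129560.55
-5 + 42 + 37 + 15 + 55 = 144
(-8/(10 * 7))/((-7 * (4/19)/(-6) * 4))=-57/490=-0.12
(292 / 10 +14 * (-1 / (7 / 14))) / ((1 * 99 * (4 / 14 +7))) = 14 / 8415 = 0.00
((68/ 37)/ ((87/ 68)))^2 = 21381376/ 10361961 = 2.06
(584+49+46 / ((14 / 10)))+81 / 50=233617 / 350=667.48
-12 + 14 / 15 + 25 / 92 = -14897 / 1380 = -10.79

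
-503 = -503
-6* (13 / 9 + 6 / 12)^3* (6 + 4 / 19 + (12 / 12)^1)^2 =-804720875 / 350892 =-2293.36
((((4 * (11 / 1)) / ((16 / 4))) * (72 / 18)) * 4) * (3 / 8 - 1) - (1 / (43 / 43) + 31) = -142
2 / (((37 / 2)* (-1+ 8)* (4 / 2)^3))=1 / 518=0.00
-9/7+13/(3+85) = -701/616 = -1.14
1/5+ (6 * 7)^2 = 8821/5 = 1764.20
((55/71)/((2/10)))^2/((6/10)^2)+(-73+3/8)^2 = 15435805009/2903616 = 5316.06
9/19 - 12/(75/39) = -5.77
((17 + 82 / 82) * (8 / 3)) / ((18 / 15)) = 40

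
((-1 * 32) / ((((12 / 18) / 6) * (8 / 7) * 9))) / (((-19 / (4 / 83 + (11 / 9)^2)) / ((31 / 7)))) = 1285508 / 127737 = 10.06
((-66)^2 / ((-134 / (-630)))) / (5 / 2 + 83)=304920 / 1273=239.53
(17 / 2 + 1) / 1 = 19 / 2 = 9.50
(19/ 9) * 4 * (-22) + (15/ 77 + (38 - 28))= -121679/ 693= -175.58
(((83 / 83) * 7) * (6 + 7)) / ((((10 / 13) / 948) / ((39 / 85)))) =21868938 / 425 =51456.32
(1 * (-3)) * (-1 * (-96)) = -288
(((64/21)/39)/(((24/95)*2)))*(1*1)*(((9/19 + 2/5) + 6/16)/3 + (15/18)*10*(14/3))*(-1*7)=-42.55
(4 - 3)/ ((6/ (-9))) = -3/ 2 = -1.50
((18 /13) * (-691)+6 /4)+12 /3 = -951.27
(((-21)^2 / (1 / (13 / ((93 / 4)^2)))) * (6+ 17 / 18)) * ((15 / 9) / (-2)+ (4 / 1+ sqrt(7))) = 637000 * sqrt(7) / 8649+ 6051500 / 25947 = 428.09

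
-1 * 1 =-1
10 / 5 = 2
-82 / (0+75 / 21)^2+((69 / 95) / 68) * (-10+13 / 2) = -10442887 / 1615000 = -6.47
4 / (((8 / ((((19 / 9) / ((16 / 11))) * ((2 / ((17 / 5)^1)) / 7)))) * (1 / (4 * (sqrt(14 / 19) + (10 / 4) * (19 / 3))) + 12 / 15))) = 26125 * sqrt(266) / 5416698644 + 7288054675 / 97500575592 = 0.07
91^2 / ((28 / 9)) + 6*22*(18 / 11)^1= 11511 / 4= 2877.75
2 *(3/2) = 3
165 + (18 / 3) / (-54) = 1484 / 9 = 164.89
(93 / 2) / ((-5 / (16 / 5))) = -744 / 25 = -29.76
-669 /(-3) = 223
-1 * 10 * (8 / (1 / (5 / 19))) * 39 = -15600 / 19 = -821.05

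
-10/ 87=-0.11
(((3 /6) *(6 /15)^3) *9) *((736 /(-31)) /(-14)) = 13248 /27125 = 0.49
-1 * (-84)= 84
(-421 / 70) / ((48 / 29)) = -12209 / 3360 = -3.63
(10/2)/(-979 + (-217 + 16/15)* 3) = -25/8134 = -0.00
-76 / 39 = -1.95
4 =4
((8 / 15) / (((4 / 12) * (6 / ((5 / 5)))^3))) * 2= 2 / 135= 0.01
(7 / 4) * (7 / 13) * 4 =49 / 13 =3.77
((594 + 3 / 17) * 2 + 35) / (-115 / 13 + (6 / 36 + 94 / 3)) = 540722 / 10013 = 54.00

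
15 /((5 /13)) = 39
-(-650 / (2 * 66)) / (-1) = -325 / 66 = -4.92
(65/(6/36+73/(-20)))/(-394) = 1950/41173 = 0.05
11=11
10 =10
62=62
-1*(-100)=100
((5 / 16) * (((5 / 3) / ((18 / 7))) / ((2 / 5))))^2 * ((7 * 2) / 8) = 5359375 / 11943936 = 0.45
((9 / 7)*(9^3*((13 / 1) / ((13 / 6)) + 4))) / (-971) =-65610 / 6797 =-9.65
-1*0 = 0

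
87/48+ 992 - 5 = 15821/16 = 988.81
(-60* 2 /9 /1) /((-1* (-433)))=-40 /1299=-0.03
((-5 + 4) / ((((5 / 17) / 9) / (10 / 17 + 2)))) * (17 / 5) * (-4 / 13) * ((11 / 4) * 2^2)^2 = 3258288 / 325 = 10025.50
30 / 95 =6 / 19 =0.32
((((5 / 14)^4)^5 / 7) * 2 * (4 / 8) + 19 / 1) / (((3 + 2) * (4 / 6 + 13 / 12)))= 11127877971658246039197233 / 5124680644798694095585280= 2.17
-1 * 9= -9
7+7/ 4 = 35/ 4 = 8.75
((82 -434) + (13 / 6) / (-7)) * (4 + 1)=-73985 / 42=-1761.55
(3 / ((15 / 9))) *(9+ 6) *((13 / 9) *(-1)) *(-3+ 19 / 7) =78 / 7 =11.14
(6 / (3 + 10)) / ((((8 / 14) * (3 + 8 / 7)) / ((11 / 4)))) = 1617 / 3016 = 0.54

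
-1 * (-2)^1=2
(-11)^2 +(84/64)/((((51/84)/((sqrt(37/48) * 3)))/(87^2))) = 121 +1112643 * sqrt(111)/272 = 43218.14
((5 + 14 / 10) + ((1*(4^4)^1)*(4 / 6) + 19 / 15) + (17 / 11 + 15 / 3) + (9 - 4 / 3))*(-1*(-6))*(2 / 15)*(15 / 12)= 2118 / 11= 192.55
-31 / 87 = -0.36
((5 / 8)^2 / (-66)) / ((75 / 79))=-79 / 12672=-0.01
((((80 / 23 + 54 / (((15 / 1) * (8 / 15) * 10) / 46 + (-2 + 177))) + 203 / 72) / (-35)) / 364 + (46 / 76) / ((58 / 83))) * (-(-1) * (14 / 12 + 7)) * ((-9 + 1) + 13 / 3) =-149984961938581 / 5786248478400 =-25.92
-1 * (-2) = 2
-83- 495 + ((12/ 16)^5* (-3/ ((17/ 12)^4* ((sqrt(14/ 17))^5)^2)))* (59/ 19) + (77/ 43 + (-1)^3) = -1017054892001/ 1757608832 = -578.66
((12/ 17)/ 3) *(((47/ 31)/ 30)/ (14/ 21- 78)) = -47/ 305660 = -0.00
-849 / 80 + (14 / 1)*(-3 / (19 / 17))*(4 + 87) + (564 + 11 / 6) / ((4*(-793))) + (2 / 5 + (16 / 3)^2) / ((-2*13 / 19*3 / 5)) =-112787181731 / 32544720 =-3465.61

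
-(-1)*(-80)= -80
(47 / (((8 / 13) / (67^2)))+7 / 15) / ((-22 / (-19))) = 781693079 / 2640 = 296095.86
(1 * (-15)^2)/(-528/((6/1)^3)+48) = 405/82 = 4.94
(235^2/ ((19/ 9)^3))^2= 1620789093950625/ 47045881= 34451243.33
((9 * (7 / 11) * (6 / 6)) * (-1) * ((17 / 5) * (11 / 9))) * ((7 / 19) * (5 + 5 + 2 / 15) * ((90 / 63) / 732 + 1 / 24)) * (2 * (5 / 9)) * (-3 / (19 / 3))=35462 / 17385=2.04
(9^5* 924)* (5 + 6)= 600174036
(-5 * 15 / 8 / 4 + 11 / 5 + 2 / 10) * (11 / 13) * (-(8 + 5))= -99 / 160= -0.62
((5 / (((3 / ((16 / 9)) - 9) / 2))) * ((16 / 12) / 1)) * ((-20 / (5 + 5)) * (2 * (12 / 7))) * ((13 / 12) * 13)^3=59406880 / 1701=34924.68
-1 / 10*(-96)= 48 / 5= 9.60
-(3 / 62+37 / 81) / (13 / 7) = -17759 / 65286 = -0.27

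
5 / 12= 0.42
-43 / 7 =-6.14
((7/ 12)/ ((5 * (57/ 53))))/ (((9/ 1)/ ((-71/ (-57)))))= 26341/ 1754460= 0.02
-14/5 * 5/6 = -2.33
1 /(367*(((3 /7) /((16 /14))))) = 8 /1101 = 0.01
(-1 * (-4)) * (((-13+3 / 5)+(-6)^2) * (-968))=-456896 / 5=-91379.20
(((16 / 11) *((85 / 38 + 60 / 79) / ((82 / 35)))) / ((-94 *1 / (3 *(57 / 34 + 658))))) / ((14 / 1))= -275112075 / 98342518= -2.80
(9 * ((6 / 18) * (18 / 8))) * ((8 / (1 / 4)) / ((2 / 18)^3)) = 157464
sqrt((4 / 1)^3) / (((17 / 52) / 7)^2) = 1059968 / 289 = 3667.71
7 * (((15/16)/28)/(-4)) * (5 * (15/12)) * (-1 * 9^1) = 3375/1024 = 3.30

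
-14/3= -4.67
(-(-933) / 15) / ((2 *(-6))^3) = -311 / 8640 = -0.04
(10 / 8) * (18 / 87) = 15 / 58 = 0.26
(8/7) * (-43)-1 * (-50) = 6/7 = 0.86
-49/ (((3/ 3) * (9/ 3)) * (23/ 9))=-147/ 23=-6.39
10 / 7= 1.43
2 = 2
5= 5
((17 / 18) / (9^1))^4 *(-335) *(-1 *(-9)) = -27979535 / 76527504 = -0.37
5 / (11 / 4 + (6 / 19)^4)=521284 / 287743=1.81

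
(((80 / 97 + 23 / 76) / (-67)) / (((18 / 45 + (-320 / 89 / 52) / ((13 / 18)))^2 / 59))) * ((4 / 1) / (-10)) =554662392733345 / 129305826962888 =4.29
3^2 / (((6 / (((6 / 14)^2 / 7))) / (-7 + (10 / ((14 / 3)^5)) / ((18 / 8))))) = -12702447 / 46118408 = -0.28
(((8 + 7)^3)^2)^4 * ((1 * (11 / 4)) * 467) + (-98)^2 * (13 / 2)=86476834350997030735015869390329 / 4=21619208587749257683753970000000.00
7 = 7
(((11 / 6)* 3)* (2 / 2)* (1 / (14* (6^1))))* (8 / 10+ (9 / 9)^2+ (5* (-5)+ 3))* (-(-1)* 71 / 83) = -1.13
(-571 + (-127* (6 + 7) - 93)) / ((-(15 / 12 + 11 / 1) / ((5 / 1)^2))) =231500 / 49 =4724.49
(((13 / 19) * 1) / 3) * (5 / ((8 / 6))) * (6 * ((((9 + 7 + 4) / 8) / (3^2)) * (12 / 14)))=325 / 266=1.22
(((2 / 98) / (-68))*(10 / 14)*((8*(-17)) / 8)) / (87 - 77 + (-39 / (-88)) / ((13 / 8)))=55 / 155036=0.00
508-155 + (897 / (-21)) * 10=-519 / 7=-74.14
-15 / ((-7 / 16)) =240 / 7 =34.29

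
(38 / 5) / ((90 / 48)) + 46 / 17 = 8618 / 1275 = 6.76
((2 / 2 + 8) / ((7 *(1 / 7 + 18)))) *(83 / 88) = 747 / 11176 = 0.07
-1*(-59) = 59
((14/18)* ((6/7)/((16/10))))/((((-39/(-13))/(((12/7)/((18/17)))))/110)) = 4675/189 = 24.74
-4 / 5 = -0.80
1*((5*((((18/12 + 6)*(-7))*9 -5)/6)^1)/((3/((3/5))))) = -955/12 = -79.58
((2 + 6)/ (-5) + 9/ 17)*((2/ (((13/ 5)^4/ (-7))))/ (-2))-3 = -118172/ 37349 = -3.16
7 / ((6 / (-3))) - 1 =-9 / 2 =-4.50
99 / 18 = 11 / 2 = 5.50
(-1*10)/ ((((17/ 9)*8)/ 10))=-6.62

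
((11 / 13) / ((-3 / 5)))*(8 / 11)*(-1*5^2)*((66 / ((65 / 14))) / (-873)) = -61600 / 147537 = -0.42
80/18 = 40/9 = 4.44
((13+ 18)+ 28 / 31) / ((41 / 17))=16813 / 1271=13.23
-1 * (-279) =279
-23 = -23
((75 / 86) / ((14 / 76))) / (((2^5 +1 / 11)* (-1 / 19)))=-297825 / 106253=-2.80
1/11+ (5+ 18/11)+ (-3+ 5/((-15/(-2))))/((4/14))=-95/66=-1.44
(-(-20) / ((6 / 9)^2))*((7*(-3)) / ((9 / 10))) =-1050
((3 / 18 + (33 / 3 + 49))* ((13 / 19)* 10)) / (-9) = -1235 / 27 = -45.74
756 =756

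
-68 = -68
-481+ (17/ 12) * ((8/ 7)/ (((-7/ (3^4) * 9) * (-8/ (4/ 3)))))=-23552/ 49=-480.65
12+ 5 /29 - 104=-2663 /29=-91.83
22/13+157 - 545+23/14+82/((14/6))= -63613/182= -349.52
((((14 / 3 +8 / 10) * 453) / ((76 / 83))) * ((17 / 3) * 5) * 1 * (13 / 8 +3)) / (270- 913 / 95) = 1616067685 / 1187376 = 1361.04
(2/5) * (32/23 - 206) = -9412/115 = -81.84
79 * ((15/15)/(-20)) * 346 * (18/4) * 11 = -1353033/20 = -67651.65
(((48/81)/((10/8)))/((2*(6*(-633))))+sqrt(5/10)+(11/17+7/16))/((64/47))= 47*sqrt(2)/128+3554296181/4462801920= 1.32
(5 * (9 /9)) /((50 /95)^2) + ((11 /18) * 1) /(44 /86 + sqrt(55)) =1849 * sqrt(55) /165618 + 29884589 /1656180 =18.13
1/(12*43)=1/516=0.00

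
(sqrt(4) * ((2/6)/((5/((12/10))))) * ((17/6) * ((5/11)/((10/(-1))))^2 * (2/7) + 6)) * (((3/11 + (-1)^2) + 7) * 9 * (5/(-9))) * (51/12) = -13481221/79860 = -168.81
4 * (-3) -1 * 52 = -64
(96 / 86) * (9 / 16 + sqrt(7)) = 27 / 43 + 48 * sqrt(7) / 43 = 3.58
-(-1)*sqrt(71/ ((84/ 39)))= sqrt(6461)/ 14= 5.74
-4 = -4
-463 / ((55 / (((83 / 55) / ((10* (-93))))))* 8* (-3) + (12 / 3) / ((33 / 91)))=-1268157 / 2228124212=-0.00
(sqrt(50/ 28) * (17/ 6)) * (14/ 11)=85 * sqrt(14)/ 66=4.82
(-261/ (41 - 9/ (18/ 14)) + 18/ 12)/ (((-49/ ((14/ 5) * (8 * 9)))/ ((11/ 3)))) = 1584/ 17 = 93.18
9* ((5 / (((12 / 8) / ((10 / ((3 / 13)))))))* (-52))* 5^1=-338000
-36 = -36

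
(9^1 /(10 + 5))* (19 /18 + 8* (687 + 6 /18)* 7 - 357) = 137285 /6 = 22880.83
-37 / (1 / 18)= -666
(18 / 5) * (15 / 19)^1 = 54 / 19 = 2.84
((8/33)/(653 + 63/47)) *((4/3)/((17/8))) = 0.00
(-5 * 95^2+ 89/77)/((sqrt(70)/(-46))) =248093.22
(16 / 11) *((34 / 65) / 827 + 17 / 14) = 7314488 / 4139135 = 1.77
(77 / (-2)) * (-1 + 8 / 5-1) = 15.40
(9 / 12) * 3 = 2.25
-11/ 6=-1.83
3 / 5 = 0.60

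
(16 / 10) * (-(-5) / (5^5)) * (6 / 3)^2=32 / 3125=0.01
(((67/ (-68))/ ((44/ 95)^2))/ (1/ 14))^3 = -75833335708916078125/ 285202159796224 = -265893.27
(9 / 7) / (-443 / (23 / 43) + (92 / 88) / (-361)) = -182666 / 117668201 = -0.00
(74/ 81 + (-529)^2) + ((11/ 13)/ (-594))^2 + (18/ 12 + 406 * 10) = 139908737827/ 492804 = 283903.41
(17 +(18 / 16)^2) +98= 7441 / 64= 116.27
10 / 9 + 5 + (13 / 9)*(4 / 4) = 68 / 9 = 7.56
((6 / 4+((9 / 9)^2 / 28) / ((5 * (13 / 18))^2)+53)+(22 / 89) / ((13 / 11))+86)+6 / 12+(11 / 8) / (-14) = 5942974669 / 42114800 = 141.11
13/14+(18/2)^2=1147/14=81.93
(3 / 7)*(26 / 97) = 78 / 679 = 0.11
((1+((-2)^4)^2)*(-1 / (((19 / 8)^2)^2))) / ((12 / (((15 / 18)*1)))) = -657920 / 1172889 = -0.56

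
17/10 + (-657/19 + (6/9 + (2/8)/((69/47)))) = -280047/8740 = -32.04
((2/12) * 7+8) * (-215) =-11825/6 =-1970.83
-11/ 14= -0.79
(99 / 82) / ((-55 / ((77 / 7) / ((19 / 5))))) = -99 / 1558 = -0.06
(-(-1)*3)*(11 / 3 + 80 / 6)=51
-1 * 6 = -6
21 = 21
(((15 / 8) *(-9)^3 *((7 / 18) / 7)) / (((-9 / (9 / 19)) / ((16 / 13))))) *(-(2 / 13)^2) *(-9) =1.05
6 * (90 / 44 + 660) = 43695 / 11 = 3972.27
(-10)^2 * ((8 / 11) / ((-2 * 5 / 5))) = -400 / 11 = -36.36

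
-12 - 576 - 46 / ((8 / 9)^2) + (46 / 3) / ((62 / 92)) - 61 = -2036971 / 2976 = -684.47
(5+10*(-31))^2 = 93025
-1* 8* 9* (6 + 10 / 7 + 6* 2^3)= -27936 / 7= -3990.86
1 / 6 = 0.17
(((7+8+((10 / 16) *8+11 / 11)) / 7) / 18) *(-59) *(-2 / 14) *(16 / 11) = 2.04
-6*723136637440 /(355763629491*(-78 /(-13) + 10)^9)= -1412376245 /7958297675885969408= -0.00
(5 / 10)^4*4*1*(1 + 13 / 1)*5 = 35 / 2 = 17.50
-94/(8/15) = -705/4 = -176.25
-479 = -479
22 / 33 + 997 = 997.67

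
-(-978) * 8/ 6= 1304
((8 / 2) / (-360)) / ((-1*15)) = 1 / 1350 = 0.00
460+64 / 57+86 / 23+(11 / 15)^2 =45760427 / 98325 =465.40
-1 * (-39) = 39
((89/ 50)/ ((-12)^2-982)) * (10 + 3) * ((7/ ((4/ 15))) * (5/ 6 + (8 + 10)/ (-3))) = 251069/ 67040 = 3.75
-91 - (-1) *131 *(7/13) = -266/13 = -20.46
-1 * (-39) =39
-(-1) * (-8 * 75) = -600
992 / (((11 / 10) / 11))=9920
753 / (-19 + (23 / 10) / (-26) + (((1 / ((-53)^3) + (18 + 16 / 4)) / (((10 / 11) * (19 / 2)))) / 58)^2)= -3293568862319790169050 / 83483146521738505829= -39.45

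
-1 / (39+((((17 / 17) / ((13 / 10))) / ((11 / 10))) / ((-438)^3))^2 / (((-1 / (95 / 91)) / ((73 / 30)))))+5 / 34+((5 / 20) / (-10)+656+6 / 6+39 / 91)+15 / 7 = 8265391205282787432762511153 / 12529625705988077199324280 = 659.67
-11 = -11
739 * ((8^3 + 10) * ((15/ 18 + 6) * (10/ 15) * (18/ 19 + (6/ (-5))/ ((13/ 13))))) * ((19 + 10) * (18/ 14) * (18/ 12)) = -16511985432/ 665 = -24830053.28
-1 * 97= -97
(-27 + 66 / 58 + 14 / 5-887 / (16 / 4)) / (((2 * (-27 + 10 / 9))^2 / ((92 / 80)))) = -264529233 / 2519009600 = -0.11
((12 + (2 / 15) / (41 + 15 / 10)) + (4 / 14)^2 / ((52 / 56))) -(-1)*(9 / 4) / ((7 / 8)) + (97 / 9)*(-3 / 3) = 1352167 / 348075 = 3.88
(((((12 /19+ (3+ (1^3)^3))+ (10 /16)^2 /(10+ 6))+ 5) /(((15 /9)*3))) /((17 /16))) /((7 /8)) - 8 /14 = 8011 /5320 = 1.51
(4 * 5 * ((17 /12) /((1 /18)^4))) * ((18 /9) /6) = 991440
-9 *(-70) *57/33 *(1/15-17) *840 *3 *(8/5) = -817254144/11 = -74295831.27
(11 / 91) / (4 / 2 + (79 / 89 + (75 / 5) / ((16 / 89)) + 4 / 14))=15664 / 11223381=0.00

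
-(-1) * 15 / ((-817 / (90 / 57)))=-450 / 15523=-0.03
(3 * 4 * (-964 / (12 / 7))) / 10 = -3374 / 5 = -674.80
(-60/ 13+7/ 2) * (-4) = 58/ 13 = 4.46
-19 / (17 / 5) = -95 / 17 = -5.59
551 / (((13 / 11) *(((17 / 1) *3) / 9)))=18183 / 221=82.28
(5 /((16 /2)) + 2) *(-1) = -21 /8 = -2.62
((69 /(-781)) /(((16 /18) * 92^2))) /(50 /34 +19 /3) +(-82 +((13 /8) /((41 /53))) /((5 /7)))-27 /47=-702134102012451 /8817056638720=-79.63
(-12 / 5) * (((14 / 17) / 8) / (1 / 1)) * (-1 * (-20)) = -84 / 17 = -4.94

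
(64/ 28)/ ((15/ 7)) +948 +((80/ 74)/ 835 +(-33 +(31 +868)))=168229574/ 92685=1815.07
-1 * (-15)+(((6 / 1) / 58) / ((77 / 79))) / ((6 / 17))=68333 / 4466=15.30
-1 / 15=-0.07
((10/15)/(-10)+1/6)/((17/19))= 0.11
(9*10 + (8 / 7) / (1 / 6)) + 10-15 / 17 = 12611 / 119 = 105.97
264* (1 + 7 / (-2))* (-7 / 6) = 770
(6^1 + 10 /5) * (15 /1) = 120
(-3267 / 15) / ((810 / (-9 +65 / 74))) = 2.18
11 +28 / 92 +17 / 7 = 2211 / 161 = 13.73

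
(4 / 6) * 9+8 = 14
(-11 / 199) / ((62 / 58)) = -319 / 6169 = -0.05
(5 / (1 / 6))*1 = 30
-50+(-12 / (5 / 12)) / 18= -258 / 5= -51.60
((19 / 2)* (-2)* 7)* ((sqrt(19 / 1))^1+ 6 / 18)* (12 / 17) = -1596* sqrt(19) / 17 - 532 / 17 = -440.52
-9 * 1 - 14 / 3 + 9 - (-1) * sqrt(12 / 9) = -14 / 3 + 2 * sqrt(3) / 3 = -3.51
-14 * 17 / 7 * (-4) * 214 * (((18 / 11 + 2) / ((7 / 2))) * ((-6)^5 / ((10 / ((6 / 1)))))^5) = -3217067679776111824157540352 / 48125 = -66848159579763362579896.94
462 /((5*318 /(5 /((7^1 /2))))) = 22 /53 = 0.42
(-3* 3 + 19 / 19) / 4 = -2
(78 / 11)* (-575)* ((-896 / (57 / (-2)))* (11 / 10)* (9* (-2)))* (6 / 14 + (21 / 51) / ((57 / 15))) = 8363197440 / 6137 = 1362750.11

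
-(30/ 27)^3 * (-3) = 1000/ 243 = 4.12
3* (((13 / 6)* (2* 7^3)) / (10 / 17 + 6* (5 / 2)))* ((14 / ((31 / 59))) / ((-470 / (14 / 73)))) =-438292946 / 140928325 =-3.11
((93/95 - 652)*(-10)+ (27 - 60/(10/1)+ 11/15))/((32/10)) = 2041.23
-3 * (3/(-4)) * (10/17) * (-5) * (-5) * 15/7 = 16875/238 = 70.90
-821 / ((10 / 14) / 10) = -11494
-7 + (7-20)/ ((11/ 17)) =-298/ 11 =-27.09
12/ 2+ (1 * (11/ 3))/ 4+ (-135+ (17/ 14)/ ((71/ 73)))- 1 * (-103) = -142151/ 5964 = -23.83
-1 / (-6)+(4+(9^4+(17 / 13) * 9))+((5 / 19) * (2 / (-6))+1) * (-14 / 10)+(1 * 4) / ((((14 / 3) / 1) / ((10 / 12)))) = 113705489 / 17290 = 6576.37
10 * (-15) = -150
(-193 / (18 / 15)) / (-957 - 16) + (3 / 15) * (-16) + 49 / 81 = -1914971 / 788130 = -2.43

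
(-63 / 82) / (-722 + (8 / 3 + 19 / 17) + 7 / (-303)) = 12019 / 11235968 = 0.00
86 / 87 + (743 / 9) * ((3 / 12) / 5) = 26707 / 5220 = 5.12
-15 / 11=-1.36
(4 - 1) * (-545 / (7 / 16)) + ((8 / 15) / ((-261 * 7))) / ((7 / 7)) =-102416408 / 27405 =-3737.14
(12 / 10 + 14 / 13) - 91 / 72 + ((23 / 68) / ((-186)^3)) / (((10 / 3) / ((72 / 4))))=1.01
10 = 10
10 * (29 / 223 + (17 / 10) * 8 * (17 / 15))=519926 / 3345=155.43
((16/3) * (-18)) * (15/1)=-1440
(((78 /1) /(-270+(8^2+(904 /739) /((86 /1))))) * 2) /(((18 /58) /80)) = -383357728 /1963683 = -195.22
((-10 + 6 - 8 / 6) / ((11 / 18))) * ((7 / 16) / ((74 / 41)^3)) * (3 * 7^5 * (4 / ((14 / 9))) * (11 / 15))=-31275591669 / 506530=-61744.80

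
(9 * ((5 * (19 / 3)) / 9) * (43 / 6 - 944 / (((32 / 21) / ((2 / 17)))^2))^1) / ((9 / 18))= 2029105 / 20808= 97.52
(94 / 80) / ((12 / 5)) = 47 / 96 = 0.49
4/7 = 0.57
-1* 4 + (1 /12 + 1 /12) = -23 /6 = -3.83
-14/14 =-1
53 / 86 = 0.62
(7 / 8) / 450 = 7 / 3600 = 0.00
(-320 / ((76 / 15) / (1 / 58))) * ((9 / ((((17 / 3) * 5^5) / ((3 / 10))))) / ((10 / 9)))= -4374 / 29271875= -0.00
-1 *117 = -117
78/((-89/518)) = -40404/89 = -453.98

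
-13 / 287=-0.05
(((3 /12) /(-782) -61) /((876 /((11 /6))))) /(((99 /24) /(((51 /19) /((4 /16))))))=-0.33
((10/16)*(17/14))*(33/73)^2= 92565/596848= 0.16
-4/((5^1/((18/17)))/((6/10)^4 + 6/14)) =-175824/371875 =-0.47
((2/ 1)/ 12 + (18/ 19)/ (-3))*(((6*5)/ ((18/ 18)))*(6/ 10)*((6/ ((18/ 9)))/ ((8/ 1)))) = -153/ 152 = -1.01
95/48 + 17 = 911/48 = 18.98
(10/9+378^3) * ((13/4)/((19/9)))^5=592072270481558997/1267762688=467021372.44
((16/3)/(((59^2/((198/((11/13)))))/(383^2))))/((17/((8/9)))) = 488180992/177531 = 2749.84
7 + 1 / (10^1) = 71 / 10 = 7.10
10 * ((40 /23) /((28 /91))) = 1300 /23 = 56.52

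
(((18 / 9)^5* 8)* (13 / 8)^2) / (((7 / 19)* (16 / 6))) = 9633 / 14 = 688.07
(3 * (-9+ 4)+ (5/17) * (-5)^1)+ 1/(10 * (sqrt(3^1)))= -16.41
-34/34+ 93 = 92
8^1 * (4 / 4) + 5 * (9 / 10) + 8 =41 / 2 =20.50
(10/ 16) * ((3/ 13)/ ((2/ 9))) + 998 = 207719/ 208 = 998.65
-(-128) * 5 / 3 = 640 / 3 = 213.33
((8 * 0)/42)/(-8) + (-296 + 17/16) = -4719/16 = -294.94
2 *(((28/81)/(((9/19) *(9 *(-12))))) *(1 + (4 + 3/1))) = -2128/19683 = -0.11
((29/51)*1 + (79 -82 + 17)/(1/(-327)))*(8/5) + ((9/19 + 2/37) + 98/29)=-38054286589/5198685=-7319.98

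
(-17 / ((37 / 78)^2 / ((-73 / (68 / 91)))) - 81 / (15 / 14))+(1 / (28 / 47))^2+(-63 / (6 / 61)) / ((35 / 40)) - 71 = 34907823037 / 5366480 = 6504.79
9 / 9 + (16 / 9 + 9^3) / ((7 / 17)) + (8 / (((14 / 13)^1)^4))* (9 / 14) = 1076732129 / 605052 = 1779.57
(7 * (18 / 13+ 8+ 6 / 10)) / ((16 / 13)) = 4543 / 80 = 56.79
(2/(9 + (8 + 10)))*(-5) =-10/27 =-0.37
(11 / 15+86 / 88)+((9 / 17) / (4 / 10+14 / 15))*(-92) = -390667 / 11220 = -34.82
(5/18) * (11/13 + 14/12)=785/1404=0.56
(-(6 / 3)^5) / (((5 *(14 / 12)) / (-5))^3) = 6912 / 343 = 20.15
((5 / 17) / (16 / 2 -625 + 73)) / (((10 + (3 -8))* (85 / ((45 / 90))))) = -1 / 1572160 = -0.00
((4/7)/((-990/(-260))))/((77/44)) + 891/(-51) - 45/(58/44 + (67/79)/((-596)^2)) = -1422954284509/27618005877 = -51.52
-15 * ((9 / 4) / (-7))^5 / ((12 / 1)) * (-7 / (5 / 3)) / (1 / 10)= -885735 / 4917248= -0.18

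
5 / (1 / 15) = 75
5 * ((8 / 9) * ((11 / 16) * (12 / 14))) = 55 / 21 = 2.62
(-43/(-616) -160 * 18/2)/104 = -886997/64064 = -13.85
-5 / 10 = -1 / 2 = -0.50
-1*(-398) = 398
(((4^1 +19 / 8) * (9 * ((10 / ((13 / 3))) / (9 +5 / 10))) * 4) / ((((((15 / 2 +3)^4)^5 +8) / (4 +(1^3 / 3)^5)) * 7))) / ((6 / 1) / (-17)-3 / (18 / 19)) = -842446929920 / 24670462794349534673049959503057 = -0.00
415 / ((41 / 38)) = 15770 / 41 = 384.63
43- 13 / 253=10866 / 253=42.95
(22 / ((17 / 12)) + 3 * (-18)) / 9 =-218 / 51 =-4.27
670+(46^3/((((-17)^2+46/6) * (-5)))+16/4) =1353646/2225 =608.38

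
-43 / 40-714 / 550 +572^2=719799579 / 2200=327181.63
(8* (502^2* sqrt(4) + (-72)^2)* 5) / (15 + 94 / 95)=1934929600 / 1519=1273818.04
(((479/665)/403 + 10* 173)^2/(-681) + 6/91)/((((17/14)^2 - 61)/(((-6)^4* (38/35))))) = 247623837702556712832/2383611909098875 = 103885.97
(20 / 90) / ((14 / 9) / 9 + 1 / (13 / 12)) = 117 / 577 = 0.20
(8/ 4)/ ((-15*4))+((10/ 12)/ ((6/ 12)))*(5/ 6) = 61/ 45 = 1.36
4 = 4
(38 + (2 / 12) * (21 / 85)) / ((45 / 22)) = 71137 / 3825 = 18.60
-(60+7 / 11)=-667 / 11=-60.64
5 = 5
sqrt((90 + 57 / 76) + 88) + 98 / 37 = 98 / 37 + sqrt(715) / 2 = 16.02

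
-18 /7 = -2.57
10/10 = 1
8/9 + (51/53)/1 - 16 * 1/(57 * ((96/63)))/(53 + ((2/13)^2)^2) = 16898989589/9146071458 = 1.85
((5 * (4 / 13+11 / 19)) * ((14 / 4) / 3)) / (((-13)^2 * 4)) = 2555 / 333944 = 0.01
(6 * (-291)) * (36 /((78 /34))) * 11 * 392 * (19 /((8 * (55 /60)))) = -3979287648 /13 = -306099049.85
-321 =-321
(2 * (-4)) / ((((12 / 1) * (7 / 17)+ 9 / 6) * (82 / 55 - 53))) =14960 / 620427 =0.02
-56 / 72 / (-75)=7 / 675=0.01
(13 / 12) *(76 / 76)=13 / 12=1.08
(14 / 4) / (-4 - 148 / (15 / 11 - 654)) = -50253 / 54176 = -0.93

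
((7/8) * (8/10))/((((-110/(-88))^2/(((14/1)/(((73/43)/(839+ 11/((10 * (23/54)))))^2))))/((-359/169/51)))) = -4874573324568683456/75929107434375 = -64199.01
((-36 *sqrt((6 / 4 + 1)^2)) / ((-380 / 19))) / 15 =3 / 10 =0.30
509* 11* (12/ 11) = 6108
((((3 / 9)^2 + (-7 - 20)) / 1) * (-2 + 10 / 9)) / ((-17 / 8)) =-15488 / 1377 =-11.25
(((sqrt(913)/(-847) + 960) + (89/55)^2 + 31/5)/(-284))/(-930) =244223/66580250 - sqrt(913)/223709640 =0.00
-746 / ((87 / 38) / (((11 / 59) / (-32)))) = 1.90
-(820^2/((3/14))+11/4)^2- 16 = -1417856324553793/144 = -9846224476068.01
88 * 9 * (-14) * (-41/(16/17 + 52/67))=43149876/163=264723.17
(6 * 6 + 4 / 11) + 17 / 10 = 4187 / 110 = 38.06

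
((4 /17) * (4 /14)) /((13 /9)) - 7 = -10757 /1547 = -6.95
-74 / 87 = -0.85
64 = 64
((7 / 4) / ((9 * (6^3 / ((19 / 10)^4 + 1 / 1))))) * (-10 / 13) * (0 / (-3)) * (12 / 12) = 0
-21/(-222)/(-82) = -7/6068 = -0.00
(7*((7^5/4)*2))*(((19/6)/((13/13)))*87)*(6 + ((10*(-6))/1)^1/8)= -194473797/8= -24309224.62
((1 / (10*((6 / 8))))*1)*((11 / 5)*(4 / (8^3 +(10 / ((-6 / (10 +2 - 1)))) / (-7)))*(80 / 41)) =9856 / 2215435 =0.00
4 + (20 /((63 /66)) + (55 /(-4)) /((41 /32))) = 12244 /861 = 14.22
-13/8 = -1.62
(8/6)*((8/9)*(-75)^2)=20000/3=6666.67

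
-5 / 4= -1.25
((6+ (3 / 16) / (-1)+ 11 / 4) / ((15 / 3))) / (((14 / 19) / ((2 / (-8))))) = -2603 / 4480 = -0.58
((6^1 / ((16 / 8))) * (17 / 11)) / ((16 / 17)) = 867 / 176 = 4.93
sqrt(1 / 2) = sqrt(2) / 2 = 0.71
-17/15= -1.13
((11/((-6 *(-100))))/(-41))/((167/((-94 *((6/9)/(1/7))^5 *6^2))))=278055008/13865175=20.05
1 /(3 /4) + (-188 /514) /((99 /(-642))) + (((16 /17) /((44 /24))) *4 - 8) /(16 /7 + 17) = 22038872 /6487965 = 3.40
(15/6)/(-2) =-5/4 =-1.25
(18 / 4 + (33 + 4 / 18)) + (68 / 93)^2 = 220589 / 5766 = 38.26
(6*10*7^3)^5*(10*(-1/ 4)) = -9229259575329192000000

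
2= 2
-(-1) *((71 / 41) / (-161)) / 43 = -71 / 283843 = -0.00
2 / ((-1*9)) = -2 / 9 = -0.22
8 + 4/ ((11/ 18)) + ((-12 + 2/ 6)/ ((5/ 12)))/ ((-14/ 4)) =248/ 11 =22.55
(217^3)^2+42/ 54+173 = 939725285095285/ 9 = 104413920566142.78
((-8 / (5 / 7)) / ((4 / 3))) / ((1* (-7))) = 6 / 5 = 1.20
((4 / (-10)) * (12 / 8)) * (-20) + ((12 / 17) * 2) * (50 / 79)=17316 / 1343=12.89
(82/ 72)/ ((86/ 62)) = 1271/ 1548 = 0.82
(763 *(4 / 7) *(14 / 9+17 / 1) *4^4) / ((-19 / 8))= -149118976 / 171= -872040.80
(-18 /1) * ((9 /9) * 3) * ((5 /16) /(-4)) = 135 /32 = 4.22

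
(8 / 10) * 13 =52 / 5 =10.40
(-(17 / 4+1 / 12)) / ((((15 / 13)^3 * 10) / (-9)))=28561 / 11250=2.54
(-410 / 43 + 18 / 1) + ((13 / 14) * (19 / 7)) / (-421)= 15007291 / 1774094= 8.46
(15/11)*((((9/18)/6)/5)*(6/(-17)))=-3/374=-0.01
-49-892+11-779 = -1709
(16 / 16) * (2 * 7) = 14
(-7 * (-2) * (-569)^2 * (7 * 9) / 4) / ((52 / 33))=4711693833 / 104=45304748.39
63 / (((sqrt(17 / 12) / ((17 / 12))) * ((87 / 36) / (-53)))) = -6678 * sqrt(51) / 29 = -1644.50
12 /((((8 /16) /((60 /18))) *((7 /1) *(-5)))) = -16 /7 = -2.29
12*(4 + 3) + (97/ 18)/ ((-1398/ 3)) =704495/ 8388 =83.99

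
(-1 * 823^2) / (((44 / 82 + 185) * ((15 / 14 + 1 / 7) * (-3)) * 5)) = 388786846 / 1939785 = 200.43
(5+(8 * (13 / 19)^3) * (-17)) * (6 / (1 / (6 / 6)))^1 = -1586982 / 6859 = -231.37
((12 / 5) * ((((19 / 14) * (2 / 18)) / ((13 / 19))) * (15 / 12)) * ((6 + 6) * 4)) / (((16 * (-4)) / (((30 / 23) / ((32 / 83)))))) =-449445 / 267904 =-1.68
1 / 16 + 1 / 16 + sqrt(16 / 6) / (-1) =1 / 8 - 2 * sqrt(6) / 3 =-1.51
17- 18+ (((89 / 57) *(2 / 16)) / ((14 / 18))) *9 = 1339 / 1064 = 1.26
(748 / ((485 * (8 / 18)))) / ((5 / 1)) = 1683 / 2425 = 0.69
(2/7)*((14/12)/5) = 1/15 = 0.07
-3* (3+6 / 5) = -63 / 5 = -12.60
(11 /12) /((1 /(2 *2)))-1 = 8 /3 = 2.67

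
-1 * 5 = -5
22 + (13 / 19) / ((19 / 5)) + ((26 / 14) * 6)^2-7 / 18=46472183 / 318402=145.95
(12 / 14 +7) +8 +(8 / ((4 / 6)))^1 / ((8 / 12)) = 237 / 7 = 33.86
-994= -994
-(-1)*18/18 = 1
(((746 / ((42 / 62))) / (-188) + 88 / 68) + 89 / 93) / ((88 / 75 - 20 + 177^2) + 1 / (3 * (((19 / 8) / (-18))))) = -0.00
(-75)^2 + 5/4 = 22505/4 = 5626.25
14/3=4.67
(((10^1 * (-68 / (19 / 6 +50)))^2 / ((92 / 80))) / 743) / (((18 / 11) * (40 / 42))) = 19420800 / 158090339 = 0.12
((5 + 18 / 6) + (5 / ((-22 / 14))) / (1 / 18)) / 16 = -271 / 88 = -3.08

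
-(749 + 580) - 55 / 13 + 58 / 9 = -155234 / 117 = -1326.79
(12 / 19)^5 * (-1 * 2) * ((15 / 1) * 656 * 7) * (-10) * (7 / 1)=2399536742400 / 2476099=969079.48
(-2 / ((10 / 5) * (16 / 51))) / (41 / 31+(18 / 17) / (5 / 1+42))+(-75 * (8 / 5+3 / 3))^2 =20268799581 / 533072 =38022.63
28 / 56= 1 / 2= 0.50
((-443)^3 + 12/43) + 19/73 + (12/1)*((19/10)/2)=-1364496540977/15695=-86938295.06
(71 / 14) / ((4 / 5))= 355 / 56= 6.34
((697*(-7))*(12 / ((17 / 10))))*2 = -68880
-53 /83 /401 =-53 /33283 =-0.00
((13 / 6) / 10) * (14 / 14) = 13 / 60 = 0.22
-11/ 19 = -0.58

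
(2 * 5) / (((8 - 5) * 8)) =5 / 12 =0.42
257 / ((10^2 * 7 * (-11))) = -257 / 7700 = -0.03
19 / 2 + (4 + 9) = 45 / 2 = 22.50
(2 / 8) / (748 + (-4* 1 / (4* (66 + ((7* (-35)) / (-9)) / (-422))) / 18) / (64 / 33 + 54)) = 231140429 / 691572149642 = 0.00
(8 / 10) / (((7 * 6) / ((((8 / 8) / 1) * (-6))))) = -4 / 35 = -0.11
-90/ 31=-2.90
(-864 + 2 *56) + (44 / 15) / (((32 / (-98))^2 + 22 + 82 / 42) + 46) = -1897321956 / 2523175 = -751.96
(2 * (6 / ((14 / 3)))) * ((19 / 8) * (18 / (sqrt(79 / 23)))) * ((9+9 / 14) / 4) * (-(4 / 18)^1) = -23085 * sqrt(1817) / 30968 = -31.78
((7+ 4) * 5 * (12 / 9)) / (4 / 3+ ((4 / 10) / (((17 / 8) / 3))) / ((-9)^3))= 378675 / 6881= 55.03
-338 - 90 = -428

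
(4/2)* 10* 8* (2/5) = 64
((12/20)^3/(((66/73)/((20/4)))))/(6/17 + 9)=3723/29150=0.13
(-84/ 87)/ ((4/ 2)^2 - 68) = 7/ 464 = 0.02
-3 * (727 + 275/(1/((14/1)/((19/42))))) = -27712.58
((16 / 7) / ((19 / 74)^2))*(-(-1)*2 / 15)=175232 / 37905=4.62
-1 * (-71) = 71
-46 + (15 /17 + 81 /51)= -43.53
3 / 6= 1 / 2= 0.50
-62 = -62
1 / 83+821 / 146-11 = -65009 / 12118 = -5.36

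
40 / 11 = 3.64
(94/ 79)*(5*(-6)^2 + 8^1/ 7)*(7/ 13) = 119192/ 1027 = 116.06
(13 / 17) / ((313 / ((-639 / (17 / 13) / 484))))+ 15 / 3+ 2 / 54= 5951325811 / 1182092076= 5.03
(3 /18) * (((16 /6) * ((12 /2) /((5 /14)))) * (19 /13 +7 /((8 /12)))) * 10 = 34832 /39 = 893.13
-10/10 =-1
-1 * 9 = -9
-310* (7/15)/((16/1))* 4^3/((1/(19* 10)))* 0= 0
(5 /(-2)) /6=-5 /12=-0.42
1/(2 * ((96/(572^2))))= 20449/12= 1704.08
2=2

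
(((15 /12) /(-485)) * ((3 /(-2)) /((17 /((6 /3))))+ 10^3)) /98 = -16997 /646408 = -0.03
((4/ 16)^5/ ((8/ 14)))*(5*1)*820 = 7175/ 1024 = 7.01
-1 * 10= -10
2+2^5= 34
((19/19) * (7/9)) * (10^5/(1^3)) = 700000/9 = 77777.78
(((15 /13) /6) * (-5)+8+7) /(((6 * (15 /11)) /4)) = 803 /117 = 6.86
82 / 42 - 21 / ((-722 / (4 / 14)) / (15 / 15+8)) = 15368 / 7581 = 2.03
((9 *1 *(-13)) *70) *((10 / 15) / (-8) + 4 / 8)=-6825 / 2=-3412.50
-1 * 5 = -5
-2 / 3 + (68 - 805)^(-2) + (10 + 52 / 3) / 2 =7061198 / 543169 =13.00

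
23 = 23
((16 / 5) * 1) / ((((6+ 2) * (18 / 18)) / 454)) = 908 / 5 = 181.60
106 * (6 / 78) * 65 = 530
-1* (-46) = 46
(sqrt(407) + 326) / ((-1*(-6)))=sqrt(407) / 6 + 163 / 3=57.70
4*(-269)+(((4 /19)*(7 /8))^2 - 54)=-1631671 /1444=-1129.97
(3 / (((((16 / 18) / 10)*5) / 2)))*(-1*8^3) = -6912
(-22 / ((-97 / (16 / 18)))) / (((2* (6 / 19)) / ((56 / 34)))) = 23408 / 44523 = 0.53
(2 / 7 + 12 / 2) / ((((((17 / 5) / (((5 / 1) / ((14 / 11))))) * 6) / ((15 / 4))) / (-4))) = -15125 / 833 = -18.16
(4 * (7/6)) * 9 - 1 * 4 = 38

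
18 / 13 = 1.38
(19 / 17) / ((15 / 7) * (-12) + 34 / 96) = -6384 / 144857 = -0.04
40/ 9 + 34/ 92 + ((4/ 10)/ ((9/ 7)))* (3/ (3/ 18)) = 21557/ 2070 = 10.41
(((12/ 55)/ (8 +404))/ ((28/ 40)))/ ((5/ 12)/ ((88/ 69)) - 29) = -192/ 7277053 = -0.00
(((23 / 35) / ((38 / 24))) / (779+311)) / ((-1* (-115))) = 6 / 1812125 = 0.00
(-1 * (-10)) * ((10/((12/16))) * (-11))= -4400/3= -1466.67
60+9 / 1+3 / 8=555 / 8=69.38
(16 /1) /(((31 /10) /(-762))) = -121920 /31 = -3932.90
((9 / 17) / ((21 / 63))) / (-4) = -27 / 68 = -0.40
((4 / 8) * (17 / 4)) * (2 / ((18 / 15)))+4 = 181 / 24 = 7.54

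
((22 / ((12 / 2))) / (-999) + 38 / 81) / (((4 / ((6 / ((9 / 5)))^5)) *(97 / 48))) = 62000000 / 2616381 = 23.70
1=1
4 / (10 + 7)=4 / 17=0.24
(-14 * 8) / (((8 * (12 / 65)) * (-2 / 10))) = 2275 / 6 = 379.17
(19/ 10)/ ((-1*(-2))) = 19/ 20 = 0.95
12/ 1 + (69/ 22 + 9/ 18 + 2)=194/ 11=17.64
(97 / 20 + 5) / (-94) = -197 / 1880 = -0.10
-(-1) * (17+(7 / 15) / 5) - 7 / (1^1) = 757 / 75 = 10.09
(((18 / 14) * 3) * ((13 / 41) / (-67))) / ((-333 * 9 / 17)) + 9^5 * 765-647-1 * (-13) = 96415657039790 / 2134419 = 45171851.00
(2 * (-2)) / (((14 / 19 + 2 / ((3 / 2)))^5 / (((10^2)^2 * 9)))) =-6769035641250 / 714924299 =-9468.19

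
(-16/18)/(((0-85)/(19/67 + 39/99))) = 11984/1691415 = 0.01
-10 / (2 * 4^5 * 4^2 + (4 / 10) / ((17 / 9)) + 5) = -850 / 2785723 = -0.00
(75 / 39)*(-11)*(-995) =273625 / 13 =21048.08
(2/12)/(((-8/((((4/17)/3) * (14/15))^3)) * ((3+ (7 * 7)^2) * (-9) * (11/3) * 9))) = 2744/239737781163375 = 0.00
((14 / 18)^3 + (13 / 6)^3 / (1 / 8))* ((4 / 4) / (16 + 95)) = 59662 / 80919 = 0.74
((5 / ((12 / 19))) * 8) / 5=12.67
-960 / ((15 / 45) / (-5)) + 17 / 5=72017 / 5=14403.40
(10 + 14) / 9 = 2.67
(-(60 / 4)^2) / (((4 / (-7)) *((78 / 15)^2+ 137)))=13125 / 5468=2.40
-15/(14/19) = -285/14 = -20.36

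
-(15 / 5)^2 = -9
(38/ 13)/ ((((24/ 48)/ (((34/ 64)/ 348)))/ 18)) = 969/ 6032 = 0.16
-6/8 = -3/4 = -0.75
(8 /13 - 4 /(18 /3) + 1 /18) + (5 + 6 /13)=1279 /234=5.47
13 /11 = 1.18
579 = 579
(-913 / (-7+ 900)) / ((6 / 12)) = -1826 / 893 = -2.04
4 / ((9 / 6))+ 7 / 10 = 101 / 30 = 3.37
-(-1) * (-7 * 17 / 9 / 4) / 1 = -119 / 36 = -3.31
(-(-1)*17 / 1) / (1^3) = 17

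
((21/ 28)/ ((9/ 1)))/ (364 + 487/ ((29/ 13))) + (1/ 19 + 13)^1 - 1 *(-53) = 254318771/ 3850236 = 66.05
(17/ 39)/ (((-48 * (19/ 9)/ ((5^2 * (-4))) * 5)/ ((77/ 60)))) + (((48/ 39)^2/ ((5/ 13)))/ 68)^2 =126683377/ 1113574800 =0.11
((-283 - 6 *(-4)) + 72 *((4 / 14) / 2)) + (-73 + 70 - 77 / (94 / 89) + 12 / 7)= -30353 / 94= -322.90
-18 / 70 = -9 / 35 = -0.26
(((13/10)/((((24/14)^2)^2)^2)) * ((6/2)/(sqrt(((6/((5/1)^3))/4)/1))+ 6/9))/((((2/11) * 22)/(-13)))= -974251369 * sqrt(30)/3439853568 - 974251369/25798901760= -1.59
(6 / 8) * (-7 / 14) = -3 / 8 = -0.38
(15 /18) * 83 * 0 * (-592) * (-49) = 0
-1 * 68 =-68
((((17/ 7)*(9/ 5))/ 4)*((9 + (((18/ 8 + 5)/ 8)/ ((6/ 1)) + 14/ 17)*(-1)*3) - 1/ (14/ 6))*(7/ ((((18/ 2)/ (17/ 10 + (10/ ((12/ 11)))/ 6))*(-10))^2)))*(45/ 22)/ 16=2074215899/ 291962880000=0.01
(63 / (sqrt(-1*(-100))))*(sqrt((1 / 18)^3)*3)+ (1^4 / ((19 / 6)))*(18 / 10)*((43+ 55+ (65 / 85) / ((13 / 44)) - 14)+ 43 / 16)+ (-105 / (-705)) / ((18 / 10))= 7*sqrt(2) / 40+ 277788343 / 5465160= 51.08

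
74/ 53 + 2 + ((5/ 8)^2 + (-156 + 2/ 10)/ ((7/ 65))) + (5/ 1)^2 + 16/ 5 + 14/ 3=-502207243/ 356160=-1410.06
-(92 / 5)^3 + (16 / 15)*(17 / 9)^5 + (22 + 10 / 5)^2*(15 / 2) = -41714920336 / 22143375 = -1883.86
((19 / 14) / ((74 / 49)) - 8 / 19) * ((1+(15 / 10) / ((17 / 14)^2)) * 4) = 46057 / 11951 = 3.85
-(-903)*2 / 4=903 / 2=451.50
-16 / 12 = -4 / 3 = -1.33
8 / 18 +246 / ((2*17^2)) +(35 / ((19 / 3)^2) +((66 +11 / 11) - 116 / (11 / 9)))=-270262189 / 10328571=-26.17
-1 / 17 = -0.06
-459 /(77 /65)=-29835 /77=-387.47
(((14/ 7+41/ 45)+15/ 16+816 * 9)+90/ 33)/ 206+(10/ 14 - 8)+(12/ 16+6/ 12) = 338584207/ 11420640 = 29.65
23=23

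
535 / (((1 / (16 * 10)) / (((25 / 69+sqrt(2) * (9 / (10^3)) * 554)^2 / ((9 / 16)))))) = 37937920 * sqrt(2) / 69+203166281083072 / 26780625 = 8363885.76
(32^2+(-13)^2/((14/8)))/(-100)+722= 124389/175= 710.79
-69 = -69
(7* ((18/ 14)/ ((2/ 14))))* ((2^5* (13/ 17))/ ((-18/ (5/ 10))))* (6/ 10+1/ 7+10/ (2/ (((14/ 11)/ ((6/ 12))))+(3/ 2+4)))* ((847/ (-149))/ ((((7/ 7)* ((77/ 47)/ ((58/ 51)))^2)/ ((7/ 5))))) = 231463155248/ 603930525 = 383.26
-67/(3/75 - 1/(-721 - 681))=-2348350/1427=-1645.66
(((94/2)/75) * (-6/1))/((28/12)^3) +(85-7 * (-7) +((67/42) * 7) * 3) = 2867549/17150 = 167.20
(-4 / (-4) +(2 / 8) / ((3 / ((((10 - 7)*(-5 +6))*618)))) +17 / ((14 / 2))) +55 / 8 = 9229 / 56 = 164.80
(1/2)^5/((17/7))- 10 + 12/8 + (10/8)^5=-94619/17408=-5.44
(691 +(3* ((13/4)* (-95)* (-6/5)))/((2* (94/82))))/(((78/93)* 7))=6852581/34216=200.27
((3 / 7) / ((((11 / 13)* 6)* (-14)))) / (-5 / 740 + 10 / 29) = -13949 / 782089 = -0.02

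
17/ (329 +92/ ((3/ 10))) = 51/ 1907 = 0.03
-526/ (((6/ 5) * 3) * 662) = -1315/ 5958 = -0.22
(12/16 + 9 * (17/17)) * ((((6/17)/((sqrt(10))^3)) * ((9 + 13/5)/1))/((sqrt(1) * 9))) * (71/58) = 923 * sqrt(10)/17000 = 0.17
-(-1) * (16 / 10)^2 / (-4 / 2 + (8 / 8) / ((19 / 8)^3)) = -219488 / 165075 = -1.33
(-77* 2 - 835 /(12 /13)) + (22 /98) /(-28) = -1058.59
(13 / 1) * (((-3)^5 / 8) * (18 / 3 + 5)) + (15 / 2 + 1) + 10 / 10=-34673 / 8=-4334.12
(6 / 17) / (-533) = -6 / 9061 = -0.00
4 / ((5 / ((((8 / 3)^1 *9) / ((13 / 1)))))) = 96 / 65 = 1.48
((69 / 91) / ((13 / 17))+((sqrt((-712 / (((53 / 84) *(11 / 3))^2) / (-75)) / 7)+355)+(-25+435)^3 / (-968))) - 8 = -10141880321 / 143143+24 *sqrt(3738) / 2915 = -70850.89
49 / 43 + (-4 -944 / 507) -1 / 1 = -124754 / 21801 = -5.72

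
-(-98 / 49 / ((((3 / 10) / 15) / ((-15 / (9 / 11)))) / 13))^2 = -5112250000 / 9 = -568027777.78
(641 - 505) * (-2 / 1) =-272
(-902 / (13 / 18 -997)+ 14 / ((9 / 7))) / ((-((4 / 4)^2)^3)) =-1903558 / 161397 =-11.79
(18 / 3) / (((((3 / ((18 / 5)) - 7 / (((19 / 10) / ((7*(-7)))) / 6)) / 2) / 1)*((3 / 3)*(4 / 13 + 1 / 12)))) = 213408 / 7538075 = 0.03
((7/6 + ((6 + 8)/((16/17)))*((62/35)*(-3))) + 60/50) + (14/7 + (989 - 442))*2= 61279/60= 1021.32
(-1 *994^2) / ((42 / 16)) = -1129184 / 3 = -376394.67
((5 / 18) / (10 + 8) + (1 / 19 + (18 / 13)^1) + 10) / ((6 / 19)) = 916535 / 25272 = 36.27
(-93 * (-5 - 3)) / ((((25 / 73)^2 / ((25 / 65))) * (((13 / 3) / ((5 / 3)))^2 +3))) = 991194 / 3965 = 249.99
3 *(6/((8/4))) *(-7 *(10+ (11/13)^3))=-1467963/2197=-668.17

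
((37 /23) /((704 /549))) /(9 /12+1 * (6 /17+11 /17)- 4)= -2257 /4048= -0.56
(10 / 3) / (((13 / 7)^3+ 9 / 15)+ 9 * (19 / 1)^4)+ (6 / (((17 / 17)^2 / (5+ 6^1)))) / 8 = 199140216851 / 24138199788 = 8.25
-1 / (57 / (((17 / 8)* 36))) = -51 / 38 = -1.34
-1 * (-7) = 7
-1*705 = -705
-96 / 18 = -16 / 3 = -5.33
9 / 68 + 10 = 689 / 68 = 10.13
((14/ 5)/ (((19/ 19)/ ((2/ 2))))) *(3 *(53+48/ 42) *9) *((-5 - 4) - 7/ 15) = -968724/ 25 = -38748.96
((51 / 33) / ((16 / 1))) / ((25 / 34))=289 / 2200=0.13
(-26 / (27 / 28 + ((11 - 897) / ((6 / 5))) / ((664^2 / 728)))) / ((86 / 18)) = 270820368 / 12682291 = 21.35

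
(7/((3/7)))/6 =49/18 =2.72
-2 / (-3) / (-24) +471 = 16955 / 36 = 470.97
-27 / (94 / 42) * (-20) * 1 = 11340 / 47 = 241.28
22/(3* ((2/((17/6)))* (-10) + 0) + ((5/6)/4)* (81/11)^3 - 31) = 3982352/5612719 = 0.71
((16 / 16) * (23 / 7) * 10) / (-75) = -46 / 105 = -0.44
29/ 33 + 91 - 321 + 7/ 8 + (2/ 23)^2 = -31874897/ 139656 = -228.24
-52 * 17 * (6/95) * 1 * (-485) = 514488/19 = 27078.32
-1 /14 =-0.07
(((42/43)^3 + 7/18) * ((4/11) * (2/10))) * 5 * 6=7560532/2623731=2.88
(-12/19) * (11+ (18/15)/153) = -11228/1615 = -6.95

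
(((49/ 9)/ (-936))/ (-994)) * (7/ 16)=49/ 19139328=0.00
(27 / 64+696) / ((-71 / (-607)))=27054597 / 4544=5953.92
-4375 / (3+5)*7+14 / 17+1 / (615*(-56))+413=-999502621 / 292740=-3414.30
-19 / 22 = -0.86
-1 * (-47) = 47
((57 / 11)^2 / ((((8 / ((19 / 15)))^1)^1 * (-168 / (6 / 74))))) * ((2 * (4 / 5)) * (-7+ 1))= 61731 / 3133900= 0.02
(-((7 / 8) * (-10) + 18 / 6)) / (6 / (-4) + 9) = 23 / 30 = 0.77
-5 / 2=-2.50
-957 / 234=-319 / 78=-4.09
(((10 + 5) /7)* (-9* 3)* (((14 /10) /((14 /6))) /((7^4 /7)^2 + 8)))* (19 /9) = -57 /91511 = -0.00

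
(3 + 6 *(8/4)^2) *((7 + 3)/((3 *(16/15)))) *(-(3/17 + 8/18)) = -7125/136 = -52.39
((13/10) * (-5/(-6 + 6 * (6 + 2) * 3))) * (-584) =1898/69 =27.51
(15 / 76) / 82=15 / 6232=0.00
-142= -142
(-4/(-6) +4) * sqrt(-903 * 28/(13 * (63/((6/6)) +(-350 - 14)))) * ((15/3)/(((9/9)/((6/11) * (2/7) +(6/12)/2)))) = 625 * sqrt(273)/429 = 24.07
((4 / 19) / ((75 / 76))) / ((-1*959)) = -16 / 71925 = -0.00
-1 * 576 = -576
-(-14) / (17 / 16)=224 / 17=13.18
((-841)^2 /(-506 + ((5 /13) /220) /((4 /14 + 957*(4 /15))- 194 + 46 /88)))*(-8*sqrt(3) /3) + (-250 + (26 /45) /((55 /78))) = -205574 /825 + 2341399997144*sqrt(3) /628152919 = 6206.93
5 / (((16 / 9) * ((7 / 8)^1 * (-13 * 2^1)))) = -45 / 364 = -0.12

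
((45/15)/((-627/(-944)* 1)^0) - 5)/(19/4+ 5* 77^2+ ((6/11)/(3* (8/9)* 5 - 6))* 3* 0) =-8/118599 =-0.00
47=47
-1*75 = -75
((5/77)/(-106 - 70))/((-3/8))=5/5082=0.00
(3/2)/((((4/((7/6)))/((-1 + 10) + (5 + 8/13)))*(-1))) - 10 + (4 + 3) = -977/104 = -9.39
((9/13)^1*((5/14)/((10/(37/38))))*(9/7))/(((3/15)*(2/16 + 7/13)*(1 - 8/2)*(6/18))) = -4995/21413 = -0.23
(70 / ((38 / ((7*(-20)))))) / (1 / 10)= -49000 / 19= -2578.95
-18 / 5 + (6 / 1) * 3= 72 / 5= 14.40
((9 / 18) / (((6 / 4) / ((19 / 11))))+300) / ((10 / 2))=9919 / 165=60.12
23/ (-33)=-23/ 33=-0.70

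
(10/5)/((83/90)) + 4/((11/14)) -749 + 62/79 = -740.96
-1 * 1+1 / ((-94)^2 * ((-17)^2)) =-2553603 / 2553604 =-1.00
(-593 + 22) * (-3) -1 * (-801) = 2514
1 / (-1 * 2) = -1 / 2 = -0.50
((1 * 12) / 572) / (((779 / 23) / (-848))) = -58512 / 111397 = -0.53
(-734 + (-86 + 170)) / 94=-325 / 47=-6.91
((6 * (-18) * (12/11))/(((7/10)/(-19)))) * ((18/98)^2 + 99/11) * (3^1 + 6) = 48068510400/184877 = 260002.65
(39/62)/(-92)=-39/5704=-0.01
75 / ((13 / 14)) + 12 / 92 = 24189 / 299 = 80.90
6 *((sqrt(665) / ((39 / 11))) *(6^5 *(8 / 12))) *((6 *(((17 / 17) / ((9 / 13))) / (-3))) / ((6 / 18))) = -76032 *sqrt(665) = -1960682.34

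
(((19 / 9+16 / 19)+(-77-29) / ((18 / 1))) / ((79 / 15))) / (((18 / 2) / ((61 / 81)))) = -153110 / 3282687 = -0.05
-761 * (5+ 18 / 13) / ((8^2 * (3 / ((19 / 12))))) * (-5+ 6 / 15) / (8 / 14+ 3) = 193215617 / 3744000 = 51.61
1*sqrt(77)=8.77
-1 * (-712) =712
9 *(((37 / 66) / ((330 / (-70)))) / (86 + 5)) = -37 / 3146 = -0.01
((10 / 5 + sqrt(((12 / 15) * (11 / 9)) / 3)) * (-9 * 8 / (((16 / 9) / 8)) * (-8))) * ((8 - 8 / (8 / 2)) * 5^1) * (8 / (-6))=-207360 - 4608 * sqrt(165)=-266550.83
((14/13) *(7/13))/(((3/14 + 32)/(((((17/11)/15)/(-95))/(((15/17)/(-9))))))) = 396508/1991221375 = 0.00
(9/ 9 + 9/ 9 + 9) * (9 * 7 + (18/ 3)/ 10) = 3498/ 5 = 699.60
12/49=0.24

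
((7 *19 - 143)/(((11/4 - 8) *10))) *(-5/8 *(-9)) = 15/14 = 1.07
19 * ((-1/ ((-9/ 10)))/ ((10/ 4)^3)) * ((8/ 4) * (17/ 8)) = 1292/ 225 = 5.74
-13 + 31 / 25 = -294 / 25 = -11.76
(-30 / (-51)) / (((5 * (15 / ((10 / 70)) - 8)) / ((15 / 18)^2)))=25 / 29682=0.00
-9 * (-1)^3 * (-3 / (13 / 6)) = -162 / 13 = -12.46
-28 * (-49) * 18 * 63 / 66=259308 / 11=23573.45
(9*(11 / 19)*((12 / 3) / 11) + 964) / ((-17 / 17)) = -18352 / 19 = -965.89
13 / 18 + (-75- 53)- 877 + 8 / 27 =-54215 / 54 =-1003.98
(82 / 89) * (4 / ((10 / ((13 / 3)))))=2132 / 1335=1.60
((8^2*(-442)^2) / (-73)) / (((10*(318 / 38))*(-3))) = 118781312 / 174105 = 682.24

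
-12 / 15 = -4 / 5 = -0.80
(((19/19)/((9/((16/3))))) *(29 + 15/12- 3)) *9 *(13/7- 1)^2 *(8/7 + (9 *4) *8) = 10589568/343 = 30873.38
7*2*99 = 1386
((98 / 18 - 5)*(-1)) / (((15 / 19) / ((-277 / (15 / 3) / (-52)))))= -5263 / 8775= -0.60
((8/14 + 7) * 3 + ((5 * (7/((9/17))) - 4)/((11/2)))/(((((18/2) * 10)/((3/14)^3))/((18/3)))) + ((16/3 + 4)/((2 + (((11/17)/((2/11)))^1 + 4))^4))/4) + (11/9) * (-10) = 15911156400375527/1515384182812500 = 10.50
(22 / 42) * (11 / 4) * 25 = 36.01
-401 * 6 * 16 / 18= -6416 / 3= -2138.67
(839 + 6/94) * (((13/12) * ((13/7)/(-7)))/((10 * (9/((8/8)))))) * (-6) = 16.08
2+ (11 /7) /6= 95 /42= 2.26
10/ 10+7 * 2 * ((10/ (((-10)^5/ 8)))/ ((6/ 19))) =3617/ 3750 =0.96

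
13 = 13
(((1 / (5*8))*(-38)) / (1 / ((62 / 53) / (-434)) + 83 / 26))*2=247 / 47815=0.01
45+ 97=142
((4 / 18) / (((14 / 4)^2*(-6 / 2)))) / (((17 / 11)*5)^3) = -0.00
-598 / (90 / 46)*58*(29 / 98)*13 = -68196.14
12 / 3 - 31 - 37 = -64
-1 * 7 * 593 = -4151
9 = 9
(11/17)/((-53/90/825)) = -816750/901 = -906.49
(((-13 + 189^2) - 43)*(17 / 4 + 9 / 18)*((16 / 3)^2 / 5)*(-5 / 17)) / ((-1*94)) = 21684320 / 7191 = 3015.48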